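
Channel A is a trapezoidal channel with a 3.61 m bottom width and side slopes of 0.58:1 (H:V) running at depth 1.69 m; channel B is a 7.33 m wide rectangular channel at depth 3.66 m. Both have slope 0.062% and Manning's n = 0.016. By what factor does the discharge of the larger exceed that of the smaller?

5.07

Channel A: With bottom width b = 3.61 m and side slope z = 0.58: A = (b + zy)y = (3.61 + 0.58×1.69)×1.69 = 7.757 m²; P = b + 2y√(1+z²) = 3.61 + 2×1.69×1.156 = 7.517 m. Hydraulic radius R = A/P = 7.757/7.517 = 1.032 m. Q_A = (1/0.016)·7.757·1.032^(2/3)·√0.00062 = 12.33 m³/s.
Channel B: Flow area A = b·y = 7.33 × 3.66 = 26.83 m². Wetted perimeter P = b + 2y = 7.33 + 2×3.66 = 14.65 m. Hydraulic radius R = A/P = 26.83/14.65 = 1.831 m. Q_B = (1/0.016)·26.83·1.831^(2/3)·√0.00062 = 62.49 m³/s.
The larger discharge is 62.49 m³/s and the smaller is 12.33 m³/s; the ratio is 5.07.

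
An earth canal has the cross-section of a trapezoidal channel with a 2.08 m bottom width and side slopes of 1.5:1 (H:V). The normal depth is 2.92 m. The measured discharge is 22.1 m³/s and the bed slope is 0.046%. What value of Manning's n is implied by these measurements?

With bottom width b = 2.08 m and side slope z = 1.5: A = (b + zy)y = (2.08 + 1.5×2.92)×2.92 = 18.86 m²; P = b + 2y√(1+z²) = 2.08 + 2×2.92×1.803 = 12.61 m.
Hydraulic radius R = A/P = 18.86/12.61 = 1.496 m.
Rearranging Manning's equation: n = (1/Q) A R^(2/3) S^(1/2) = (1/22.1) × 18.86 × 1.496^(2/3) × √0.00046 = 0.0239.

n = 0.0239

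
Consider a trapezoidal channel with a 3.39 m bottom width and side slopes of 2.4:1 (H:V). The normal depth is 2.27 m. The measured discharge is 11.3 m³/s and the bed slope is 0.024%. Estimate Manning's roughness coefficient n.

n = 0.0331

With bottom width b = 3.39 m and side slope z = 2.4: A = (b + zy)y = (3.39 + 2.4×2.27)×2.27 = 20.06 m²; P = b + 2y√(1+z²) = 3.39 + 2×2.27×2.6 = 15.19 m.
Hydraulic radius R = A/P = 20.06/15.19 = 1.32 m.
Rearranging Manning's equation: n = (1/Q) A R^(2/3) S^(1/2) = (1/11.3) × 20.06 × 1.32^(2/3) × √0.00024 = 0.0331.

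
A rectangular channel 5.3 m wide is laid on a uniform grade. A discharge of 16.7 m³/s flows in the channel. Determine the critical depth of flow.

For a rectangular channel, critical depth y_c = (q²/g)^(1/3) where q = Q/b = 16.7/5.3 = 3.151 m²/s.
So y_c = (3.151²/9.81)^(1/3) = 1 m.

y_c = 1 m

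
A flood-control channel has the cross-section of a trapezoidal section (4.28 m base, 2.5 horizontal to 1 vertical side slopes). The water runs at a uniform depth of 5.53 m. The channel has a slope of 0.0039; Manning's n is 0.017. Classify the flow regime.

With bottom width b = 4.28 m and side slope z = 2.5: A = (b + zy)y = (4.28 + 2.5×5.53)×5.53 = 100.1 m²; P = b + 2y√(1+z²) = 4.28 + 2×5.53×2.693 = 34.06 m.
Hydraulic radius R = A/P = 100.1/34.06 = 2.94 m.
V = (1/n) R^(2/3) √S = (1/0.017) × 2.94^(2/3) × √0.0039 = 7.538 m/s. Hydraulic depth D_h = A/T = 100.1/31.93 = 3.136 m.
Froude number Fr = V/√(g·D_h) = 7.538/√(9.81×3.136) = 1.36, which is greater than 1, so the flow is supercritical.

supercritical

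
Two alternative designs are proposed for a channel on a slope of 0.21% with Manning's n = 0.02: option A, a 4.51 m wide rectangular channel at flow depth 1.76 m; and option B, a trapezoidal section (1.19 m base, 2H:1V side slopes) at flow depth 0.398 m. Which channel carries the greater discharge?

Channel A: Flow area A = b·y = 4.51 × 1.76 = 7.938 m². Wetted perimeter P = b + 2y = 4.51 + 2×1.76 = 8.03 m. Hydraulic radius R = A/P = 7.938/8.03 = 0.9885 m. Q_A = (1/0.02)·7.938·0.9885^(2/3)·√0.0021 = 18.05 m³/s.
Channel B: With bottom width b = 1.19 m and side slope z = 2: A = (b + zy)y = (1.19 + 2×0.398)×0.398 = 0.7904 m²; P = b + 2y√(1+z²) = 1.19 + 2×0.398×2.236 = 2.97 m. Hydraulic radius R = A/P = 0.7904/2.97 = 0.2661 m. Q_B = (1/0.02)·0.7904·0.2661^(2/3)·√0.0021 = 0.7494 m³/s.
Q_A = 18.05 m³/s vs Q_B = 0.7494 m³/s, so channel A carries more.

channel A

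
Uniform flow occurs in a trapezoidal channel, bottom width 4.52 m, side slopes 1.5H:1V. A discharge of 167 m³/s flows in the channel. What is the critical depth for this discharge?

At critical depth, Q² T / (g A³) = 1, i.e. A³/T = Q²/g = 167²/9.81 = 2843.
Trying y = 4.29 m: A³/T = 5969 — over.
Trying y = 2.98 m: A³/T = 1429 — short.
Trying y = 3.56 m: A³/T = 2845 — ≈ 2843.

y_c = 3.56 m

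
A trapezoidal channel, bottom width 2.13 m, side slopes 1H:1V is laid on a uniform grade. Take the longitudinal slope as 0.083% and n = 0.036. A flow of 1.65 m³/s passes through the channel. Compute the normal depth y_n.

Manning's equation rearranged: A R^(2/3) = nQ / (1·√S) = 0.036 × 1.65 / (√0.00083) = 2.062.
Trying y = 0.782 m: A R^(2/3) = 1.481 — too small.
Trying y = 1.17 m: A R^(2/3) = 3.072 — too large.
Trying y = 0.941 m: A R^(2/3) = 2.063 — ≈ 2.062.

y_n = 0.941 m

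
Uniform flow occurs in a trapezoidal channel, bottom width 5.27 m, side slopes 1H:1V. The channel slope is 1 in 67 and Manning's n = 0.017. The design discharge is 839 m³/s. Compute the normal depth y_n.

Manning's equation rearranged: A R^(2/3) = nQ / (1·√S) = 0.017 × 839 / (√0.01493) = 116.7.
At y = 6.34 m: A R^(2/3) = 158.9 — over.
At y = 3.73 m: A R^(2/3) = 55.43 — short.
At y = 5.45 m: A R^(2/3) = 116.7 — close enough.

y_n = 5.45 m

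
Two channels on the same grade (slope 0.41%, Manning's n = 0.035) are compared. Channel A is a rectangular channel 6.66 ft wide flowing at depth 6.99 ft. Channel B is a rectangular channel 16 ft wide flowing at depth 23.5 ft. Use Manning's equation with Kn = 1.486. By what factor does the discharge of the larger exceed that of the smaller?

15.5

Channel A: Flow area A = b·y = 6.66 × 6.99 = 46.55 ft². Wetted perimeter P = b + 2y = 6.66 + 2×6.99 = 20.64 ft. Hydraulic radius R = A/P = 46.55/20.64 = 2.255 ft. Q_A = (1.486/0.035)·46.55·2.255^(2/3)·√0.0041 = 217.7 ft³/s.
Channel B: Flow area A = b·y = 16 × 23.5 = 376 ft². Wetted perimeter P = b + 2y = 16 + 2×23.5 = 63 ft. Hydraulic radius R = A/P = 376/63 = 5.968 ft. Q_B = (1.486/0.035)·376·5.968^(2/3)·√0.0041 = 3363 ft³/s.
The larger discharge is 3363 ft³/s and the smaller is 217.7 ft³/s; the ratio is 15.5.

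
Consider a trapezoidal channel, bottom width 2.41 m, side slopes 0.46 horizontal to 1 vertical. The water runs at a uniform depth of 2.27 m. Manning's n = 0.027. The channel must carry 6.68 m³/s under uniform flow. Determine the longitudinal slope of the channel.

S = 0.00049

With bottom width b = 2.41 m and side slope z = 0.46: A = (b + zy)y = (2.41 + 0.46×2.27)×2.27 = 7.841 m²; P = b + 2y√(1+z²) = 2.41 + 2×2.27×1.101 = 7.407 m.
Hydraulic radius R = A/P = 7.841/7.407 = 1.059 m.
From Manning's equation, S = [nQ / (1 A R^(2/3))]² = [0.027 × 6.68 / (1 × 7.841 × 1.059^(2/3))]² = 0.00049.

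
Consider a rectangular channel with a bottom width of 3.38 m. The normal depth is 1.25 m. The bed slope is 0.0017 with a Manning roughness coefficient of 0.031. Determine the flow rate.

Q = 4.51 m³/s

Flow area A = b·y = 3.38 × 1.25 = 4.225 m². Wetted perimeter P = b + 2y = 3.38 + 2×1.25 = 5.88 m.
Hydraulic radius R = A/P = 4.225/5.88 = 0.7185 m.
Manning's equation: Q = (1/n) A R^(2/3) S^(1/2) = (1/0.031) × 4.225 × 0.7185^(2/3) × 0.0017^(1/2) = 4.51 m³/s.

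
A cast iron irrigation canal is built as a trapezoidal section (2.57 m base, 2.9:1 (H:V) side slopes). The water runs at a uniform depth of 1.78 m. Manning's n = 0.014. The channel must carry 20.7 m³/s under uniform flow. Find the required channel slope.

S = 0.000432

With bottom width b = 2.57 m and side slope z = 2.9: A = (b + zy)y = (2.57 + 2.9×1.78)×1.78 = 13.76 m²; P = b + 2y√(1+z²) = 2.57 + 2×1.78×3.068 = 13.49 m.
Hydraulic radius R = A/P = 13.76/13.49 = 1.02 m.
From Manning's equation, S = [nQ / (1 A R^(2/3))]² = [0.014 × 20.7 / (1 × 13.76 × 1.02^(2/3))]² = 0.000432.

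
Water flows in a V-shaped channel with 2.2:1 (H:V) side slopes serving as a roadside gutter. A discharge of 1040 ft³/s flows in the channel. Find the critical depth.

At critical depth, Q² T / (g A³) = 1, i.e. A³/T = Q²/g = 1040²/32.2 = 33590.
Trying y = 8.59 ft: A³/T = 113200 — over.
Trying y = 4.8 ft: A³/T = 6166 — short.
Trying y = 6.74 ft: A³/T = 33660 — matches.

y_c = 6.74 ft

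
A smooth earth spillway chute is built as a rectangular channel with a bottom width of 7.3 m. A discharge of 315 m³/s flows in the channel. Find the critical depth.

y_c = 5.75 m

For a rectangular channel, critical depth y_c = (q²/g)^(1/3) where q = Q/b = 315/7.3 = 43.15 m²/s.
So y_c = (43.15²/9.81)^(1/3) = 5.75 m.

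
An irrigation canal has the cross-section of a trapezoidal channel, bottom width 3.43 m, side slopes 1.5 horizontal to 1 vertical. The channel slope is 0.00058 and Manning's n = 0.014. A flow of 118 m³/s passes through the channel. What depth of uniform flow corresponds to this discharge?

Manning's equation rearranged: A R^(2/3) = nQ / (1·√S) = 0.014 × 118 / (√0.00058) = 68.6.
Try y = 5.31 m: A R^(2/3) = 116.7 — too large.
Try y = 4.19 m: A R^(2/3) = 68.77 — close enough.

y_n = 4.19 m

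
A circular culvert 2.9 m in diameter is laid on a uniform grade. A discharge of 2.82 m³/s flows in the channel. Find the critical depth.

y_c = 0.715 m

At critical depth, Q² T / (g A³) = 1, i.e. A³/T = Q²/g = 2.82²/9.81 = 0.8106.
Trying y = 0.597 m: A³/T = 0.4015 — short.
Trying y = 0.865 m: A³/T = 1.703 — over.
Trying y = 0.715 m: A³/T = 0.8122 — close enough.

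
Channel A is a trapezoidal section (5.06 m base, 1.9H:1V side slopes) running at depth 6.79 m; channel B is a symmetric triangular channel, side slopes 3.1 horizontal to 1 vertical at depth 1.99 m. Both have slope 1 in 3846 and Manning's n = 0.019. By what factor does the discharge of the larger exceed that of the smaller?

Channel A: With bottom width b = 5.06 m and side slope z = 1.9: A = (b + zy)y = (5.06 + 1.9×6.79)×6.79 = 122 m²; P = b + 2y√(1+z²) = 5.06 + 2×6.79×2.147 = 34.22 m. Hydraulic radius R = A/P = 122/34.22 = 3.564 m. Q_A = (1/0.019)·122·3.564^(2/3)·√0.00026 = 241.5 m³/s.
Channel B: For a triangular section with side slope z = 3.1: A = zy² = 3.1×1.99² = 12.28 m²; P = 2y√(1+z²) = 2×1.99×3.257 = 12.96 m. Hydraulic radius R = A/P = 12.28/12.96 = 0.947 m. Q_B = (1/0.019)·12.28·0.947^(2/3)·√0.00026 = 10.05 m³/s.
The larger discharge is 241.5 m³/s and the smaller is 10.05 m³/s; the ratio is 24.

24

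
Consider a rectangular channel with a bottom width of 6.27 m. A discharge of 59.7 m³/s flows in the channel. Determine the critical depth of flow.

For a rectangular channel, critical depth y_c = (q²/g)^(1/3) where q = Q/b = 59.7/6.27 = 9.522 m²/s.
So y_c = (9.522²/9.81)^(1/3) = 2.1 m.

y_c = 2.1 m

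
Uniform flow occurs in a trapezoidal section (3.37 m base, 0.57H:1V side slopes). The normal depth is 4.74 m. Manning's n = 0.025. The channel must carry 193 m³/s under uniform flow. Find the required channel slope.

With bottom width b = 3.37 m and side slope z = 0.57: A = (b + zy)y = (3.37 + 0.57×4.74)×4.74 = 28.78 m²; P = b + 2y√(1+z²) = 3.37 + 2×4.74×1.151 = 14.28 m.
Hydraulic radius R = A/P = 28.78/14.28 = 2.015 m.
From Manning's equation, S = [nQ / (1 A R^(2/3))]² = [0.025 × 193 / (1 × 28.78 × 2.015^(2/3))]² = 0.011.

S = 0.011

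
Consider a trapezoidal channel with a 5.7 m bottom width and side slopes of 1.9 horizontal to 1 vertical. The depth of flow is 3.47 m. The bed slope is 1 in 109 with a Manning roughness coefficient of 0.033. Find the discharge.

Q = 201 m³/s

With bottom width b = 5.7 m and side slope z = 1.9: A = (b + zy)y = (5.7 + 1.9×3.47)×3.47 = 42.66 m²; P = b + 2y√(1+z²) = 5.7 + 2×3.47×2.147 = 20.6 m.
Hydraulic radius R = A/P = 42.66/20.6 = 2.071 m.
Manning's equation: Q = (1/n) A R^(2/3) S^(1/2) = (1/0.033) × 42.66 × 2.071^(2/3) × 0.009174^(1/2) = 201 m³/s.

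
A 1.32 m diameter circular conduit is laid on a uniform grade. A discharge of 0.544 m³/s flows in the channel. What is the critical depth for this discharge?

y_c = 0.384 m

At critical depth, Q² T / (g A³) = 1, i.e. A³/T = Q²/g = 0.544²/9.81 = 0.03017.
Trying y = 0.3 m: A³/T = 0.01155 — short.
Trying y = 0.475 m: A³/T = 0.06874 — over.
Trying y = 0.384 m: A³/T = 0.0302 — ≈ 0.03017.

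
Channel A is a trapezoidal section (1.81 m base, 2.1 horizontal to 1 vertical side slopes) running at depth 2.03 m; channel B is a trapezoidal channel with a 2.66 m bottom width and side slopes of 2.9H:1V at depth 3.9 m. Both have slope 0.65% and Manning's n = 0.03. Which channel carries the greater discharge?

channel B

Channel A: With bottom width b = 1.81 m and side slope z = 2.1: A = (b + zy)y = (1.81 + 2.1×2.03)×2.03 = 12.33 m²; P = b + 2y√(1+z²) = 1.81 + 2×2.03×2.326 = 11.25 m. Hydraulic radius R = A/P = 12.33/11.25 = 1.096 m. Q_A = (1/0.03)·12.33·1.096^(2/3)·√0.0065 = 35.21 m³/s.
Channel B: With bottom width b = 2.66 m and side slope z = 2.9: A = (b + zy)y = (2.66 + 2.9×3.9)×3.9 = 54.48 m²; P = b + 2y√(1+z²) = 2.66 + 2×3.9×3.068 = 26.59 m. Hydraulic radius R = A/P = 54.48/26.59 = 2.049 m. Q_B = (1/0.03)·54.48·2.049^(2/3)·√0.0065 = 236.2 m³/s.
Q_A = 35.21 m³/s vs Q_B = 236.2 m³/s, so channel B carries more.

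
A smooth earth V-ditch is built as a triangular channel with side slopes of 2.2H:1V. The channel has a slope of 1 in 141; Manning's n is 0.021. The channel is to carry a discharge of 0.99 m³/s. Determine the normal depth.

y_n = 0.536 m

Manning's equation rearranged: A R^(2/3) = nQ / (1·√S) = 0.021 × 0.99 / (√0.007092) = 0.2469.
Try y = 0.44 m: A R^(2/3) = 0.1458 — short.
Try y = 0.652 m: A R^(2/3) = 0.4161 — over.
Try y = 0.536 m: A R^(2/3) = 0.2468 — close enough.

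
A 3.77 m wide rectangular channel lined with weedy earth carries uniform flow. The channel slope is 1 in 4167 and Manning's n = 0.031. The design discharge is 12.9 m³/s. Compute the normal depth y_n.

Manning's equation rearranged: A R^(2/3) = nQ / (1·√S) = 0.031 × 12.9 / (√0.00024) = 25.81.
Try y = 3.8 m: A R^(2/3) = 16.71 — low.
Try y = 5.47 m: A R^(2/3) = 25.83 — ≈ 25.81.

y_n = 5.47 m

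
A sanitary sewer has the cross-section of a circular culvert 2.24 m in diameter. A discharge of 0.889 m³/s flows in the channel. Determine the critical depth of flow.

At critical depth, Q² T / (g A³) = 1, i.e. A³/T = Q²/g = 0.889²/9.81 = 0.08056.
Try y = 0.306 m: A³/T = 0.02202 — low.
Try y = 0.506 m: A³/T = 0.1587 — high.
Try y = 0.426 m: A³/T = 0.08092 — close enough.

y_c = 0.426 m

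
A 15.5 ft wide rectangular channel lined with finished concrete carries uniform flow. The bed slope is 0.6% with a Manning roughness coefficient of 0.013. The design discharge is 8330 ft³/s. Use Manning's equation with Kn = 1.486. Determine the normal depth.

Manning's equation rearranged: A R^(2/3) = nQ / (1.486·√S) = 0.013 × 8330 / (1.486 × √0.006) = 940.8.
Try y = 17 ft: A R^(2/3) = 803.3 — low.
Try y = 19.4 ft: A R^(2/3) = 941.2 — ≈ 940.8.

y_n = 19.4 ft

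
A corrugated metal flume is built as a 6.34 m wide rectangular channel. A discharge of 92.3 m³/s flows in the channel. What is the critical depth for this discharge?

y_c = 2.79 m

For a rectangular channel, critical depth y_c = (q²/g)^(1/3) where q = Q/b = 92.3/6.34 = 14.56 m²/s.
So y_c = (14.56²/9.81)^(1/3) = 2.79 m.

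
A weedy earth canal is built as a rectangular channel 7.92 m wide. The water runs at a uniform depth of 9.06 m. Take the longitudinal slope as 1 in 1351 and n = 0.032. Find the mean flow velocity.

V = 1.67 m/s

Flow area A = b·y = 7.92 × 9.06 = 71.76 m². Wetted perimeter P = b + 2y = 7.92 + 2×9.06 = 26.04 m.
Hydraulic radius R = A/P = 71.76/26.04 = 2.756 m.
From Manning's equation, V = (1/n) R^(2/3) S^(1/2) = (1/0.032) × 2.756^(2/3) × 0.0007402^(1/2) = 1.67 m/s.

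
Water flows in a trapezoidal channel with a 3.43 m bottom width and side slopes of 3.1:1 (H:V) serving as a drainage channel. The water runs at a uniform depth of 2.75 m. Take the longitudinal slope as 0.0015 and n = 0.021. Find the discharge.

With bottom width b = 3.43 m and side slope z = 3.1: A = (b + zy)y = (3.43 + 3.1×2.75)×2.75 = 32.88 m²; P = b + 2y√(1+z²) = 3.43 + 2×2.75×3.257 = 21.35 m.
Hydraulic radius R = A/P = 32.88/21.35 = 1.54 m.
Manning's equation: Q = (1/n) A R^(2/3) S^(1/2) = (1/0.021) × 32.88 × 1.54^(2/3) × 0.0015^(1/2) = 80.9 m³/s.

Q = 80.9 m³/s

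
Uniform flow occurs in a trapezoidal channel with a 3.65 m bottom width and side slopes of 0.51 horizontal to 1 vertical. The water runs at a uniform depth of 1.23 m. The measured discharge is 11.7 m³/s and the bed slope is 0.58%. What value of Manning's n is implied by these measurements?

n = 0.03

With bottom width b = 3.65 m and side slope z = 0.51: A = (b + zy)y = (3.65 + 0.51×1.23)×1.23 = 5.261 m²; P = b + 2y√(1+z²) = 3.65 + 2×1.23×1.123 = 6.411 m.
Hydraulic radius R = A/P = 5.261/6.411 = 0.8206 m.
Rearranging Manning's equation: n = (1/Q) A R^(2/3) S^(1/2) = (1/11.7) × 5.261 × 0.8206^(2/3) × √0.0058 = 0.03.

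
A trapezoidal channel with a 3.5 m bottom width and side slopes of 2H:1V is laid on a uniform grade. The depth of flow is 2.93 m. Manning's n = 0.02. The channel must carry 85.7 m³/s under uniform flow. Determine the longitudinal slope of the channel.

With bottom width b = 3.5 m and side slope z = 2: A = (b + zy)y = (3.5 + 2×2.93)×2.93 = 27.42 m²; P = b + 2y√(1+z²) = 3.5 + 2×2.93×2.236 = 16.6 m.
Hydraulic radius R = A/P = 27.42/16.6 = 1.652 m.
From Manning's equation, S = [nQ / (1 A R^(2/3))]² = [0.02 × 85.7 / (1 × 27.42 × 1.652^(2/3))]² = 0.002.

S = 0.002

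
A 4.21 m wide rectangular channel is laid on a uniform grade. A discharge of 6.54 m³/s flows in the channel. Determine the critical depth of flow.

For a rectangular channel, critical depth y_c = (q²/g)^(1/3) where q = Q/b = 6.54/4.21 = 1.553 m²/s.
So y_c = (1.553²/9.81)^(1/3) = 0.627 m.

y_c = 0.627 m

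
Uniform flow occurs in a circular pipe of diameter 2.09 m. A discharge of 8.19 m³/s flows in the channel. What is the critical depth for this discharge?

y_c = 1.37 m

At critical depth, Q² T / (g A³) = 1, i.e. A³/T = Q²/g = 8.19²/9.81 = 6.838.
Trying y = 1.58 m: A³/T = 12 — over.
Trying y = 1.18 m: A³/T = 3.841 — short.
Trying y = 1.37 m: A³/T = 6.817 — matches.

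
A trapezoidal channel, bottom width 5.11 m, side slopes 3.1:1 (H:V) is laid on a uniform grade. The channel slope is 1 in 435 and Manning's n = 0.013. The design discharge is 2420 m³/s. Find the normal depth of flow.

y_n = 8.18 m

Manning's equation rearranged: A R^(2/3) = nQ / (1·√S) = 0.013 × 2420 / (√0.002299) = 656.2.
Trying y = 9.84 m: A R^(2/3) = 1033 — too large.
Trying y = 6.03 m: A R^(2/3) = 313.8 — too small.
Trying y = 8.18 m: A R^(2/3) = 655.7 — ≈ 656.2.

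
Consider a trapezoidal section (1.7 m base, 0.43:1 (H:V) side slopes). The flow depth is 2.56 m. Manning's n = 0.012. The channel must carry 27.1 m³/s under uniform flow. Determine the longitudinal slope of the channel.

S = 0.0021

With bottom width b = 1.7 m and side slope z = 0.43: A = (b + zy)y = (1.7 + 0.43×2.56)×2.56 = 7.17 m²; P = b + 2y√(1+z²) = 1.7 + 2×2.56×1.089 = 7.273 m.
Hydraulic radius R = A/P = 7.17/7.273 = 0.9858 m.
From Manning's equation, S = [nQ / (1 A R^(2/3))]² = [0.012 × 27.1 / (1 × 7.17 × 0.9858^(2/3))]² = 0.0021.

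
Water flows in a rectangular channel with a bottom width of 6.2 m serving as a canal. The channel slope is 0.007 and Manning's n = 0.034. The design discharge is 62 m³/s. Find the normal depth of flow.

y_n = 3.05 m

Manning's equation rearranged: A R^(2/3) = nQ / (1·√S) = 0.034 × 62 / (√0.007) = 25.2.
Trying y = 2.41 m: A R^(2/3) = 18.3 — short.
Trying y = 3.46 m: A R^(2/3) = 29.77 — over.
Trying y = 3.05 m: A R^(2/3) = 25.19 — ≈ 25.2.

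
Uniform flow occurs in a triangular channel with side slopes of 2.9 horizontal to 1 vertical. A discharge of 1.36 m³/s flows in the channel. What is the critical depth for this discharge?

y_c = 0.537 m

At critical depth, Q² T / (g A³) = 1, i.e. A³/T = Q²/g = 1.36²/9.81 = 0.1885.
Trying y = 0.413 m: A³/T = 0.05053 — short.
Trying y = 0.537 m: A³/T = 0.1878 — ≈ 0.1885.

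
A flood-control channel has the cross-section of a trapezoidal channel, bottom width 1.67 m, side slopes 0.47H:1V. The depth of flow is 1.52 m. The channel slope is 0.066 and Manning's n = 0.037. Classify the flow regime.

supercritical

With bottom width b = 1.67 m and side slope z = 0.47: A = (b + zy)y = (1.67 + 0.47×1.52)×1.52 = 3.624 m²; P = b + 2y√(1+z²) = 1.67 + 2×1.52×1.105 = 5.029 m.
Hydraulic radius R = A/P = 3.624/5.029 = 0.7207 m.
V = (1/n) R^(2/3) √S = (1/0.037) × 0.7207^(2/3) × √0.066 = 5.581 m/s. Hydraulic depth D_h = A/T = 3.624/3.099 = 1.17 m.
Froude number Fr = V/√(g·D_h) = 5.581/√(9.81×1.17) = 1.65, which is greater than 1, so the flow is supercritical.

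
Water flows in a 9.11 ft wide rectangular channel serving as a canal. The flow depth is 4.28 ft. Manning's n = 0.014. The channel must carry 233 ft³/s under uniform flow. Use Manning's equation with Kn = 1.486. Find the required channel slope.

Flow area A = b·y = 9.11 × 4.28 = 38.99 ft². Wetted perimeter P = b + 2y = 9.11 + 2×4.28 = 17.67 ft.
Hydraulic radius R = A/P = 38.99/17.67 = 2.207 ft.
From Manning's equation, S = [nQ / (1.486 A R^(2/3))]² = [0.014 × 233 / (1.486 × 38.99 × 2.207^(2/3))]² = 0.0011.

S = 0.0011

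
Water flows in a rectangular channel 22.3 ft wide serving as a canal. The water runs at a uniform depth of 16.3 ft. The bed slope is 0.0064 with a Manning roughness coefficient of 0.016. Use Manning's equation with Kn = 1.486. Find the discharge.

Q = 9520 ft³/s

Flow area A = b·y = 22.3 × 16.3 = 363.5 ft². Wetted perimeter P = b + 2y = 22.3 + 2×16.3 = 54.9 ft.
Hydraulic radius R = A/P = 363.5/54.9 = 6.621 ft.
Manning's equation: Q = (1.486/n) A R^(2/3) S^(1/2) = (1.486/0.016) × 363.5 × 6.621^(2/3) × 0.0064^(1/2) = 9520 ft³/s.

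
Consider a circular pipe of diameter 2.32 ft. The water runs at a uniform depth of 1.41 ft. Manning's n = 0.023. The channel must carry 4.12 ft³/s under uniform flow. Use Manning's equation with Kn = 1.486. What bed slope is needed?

S = 0.001

For a circular section of diameter D = 2.32 ft at depth y = 1.41 ft, the central angle is θ = 2 arccos(1 − 2y/D) = 3.576 rad. Then A = (D²/8)(θ − sin θ) = 2.689 ft² and P = Dθ/2 = 4.148 ft.
Hydraulic radius R = A/P = 2.689/4.148 = 0.6483 ft.
From Manning's equation, S = [nQ / (1.486 A R^(2/3))]² = [0.023 × 4.12 / (1.486 × 2.689 × 0.6483^(2/3))]² = 0.001.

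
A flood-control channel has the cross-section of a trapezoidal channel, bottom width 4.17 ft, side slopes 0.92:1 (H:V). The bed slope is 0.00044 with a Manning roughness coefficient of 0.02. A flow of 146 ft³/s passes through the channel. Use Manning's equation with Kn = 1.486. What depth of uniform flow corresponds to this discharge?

Manning's equation rearranged: A R^(2/3) = nQ / (1.486·√S) = 0.02 × 146 / (1.486 × √0.00044) = 93.68.
Trying y = 4.54 ft: A R^(2/3) = 65.94 — short.
Trying y = 5.4 ft: A R^(2/3) = 93.74 — ≈ 93.68.

y_n = 5.4 ft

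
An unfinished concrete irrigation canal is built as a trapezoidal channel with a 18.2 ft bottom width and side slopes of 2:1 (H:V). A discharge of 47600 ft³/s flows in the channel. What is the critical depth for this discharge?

At critical depth, Q² T / (g A³) = 1, i.e. A³/T = Q²/g = 47600²/32.2 = 70370000.
Trying y = 21.1 ft: A³/T = 20170000 — short.
Trying y = 28.1 ft: A³/T = 69970000 — close enough.

y_c = 28.1 ft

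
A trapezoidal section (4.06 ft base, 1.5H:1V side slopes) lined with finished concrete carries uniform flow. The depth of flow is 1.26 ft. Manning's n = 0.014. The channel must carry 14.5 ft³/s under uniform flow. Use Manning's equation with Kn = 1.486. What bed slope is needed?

S = 0.000399

With bottom width b = 4.06 ft and side slope z = 1.5: A = (b + zy)y = (4.06 + 1.5×1.26)×1.26 = 7.497 ft²; P = b + 2y√(1+z²) = 4.06 + 2×1.26×1.803 = 8.603 ft.
Hydraulic radius R = A/P = 7.497/8.603 = 0.8714 ft.
From Manning's equation, S = [nQ / (1.486 A R^(2/3))]² = [0.014 × 14.5 / (1.486 × 7.497 × 0.8714^(2/3))]² = 0.000399.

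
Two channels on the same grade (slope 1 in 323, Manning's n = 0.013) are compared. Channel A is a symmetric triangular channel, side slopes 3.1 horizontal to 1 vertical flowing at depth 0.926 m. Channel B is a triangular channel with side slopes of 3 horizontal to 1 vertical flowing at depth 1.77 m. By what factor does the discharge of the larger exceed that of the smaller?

5.43

Channel A: For a triangular section with side slope z = 3.1: A = zy² = 3.1×0.926² = 2.658 m²; P = 2y√(1+z²) = 2×0.926×3.257 = 6.033 m. Hydraulic radius R = A/P = 2.658/6.033 = 0.4406 m. Q_A = (1/0.013)·2.658·0.4406^(2/3)·√0.003096 = 6.588 m³/s.
Channel B: For a triangular section with side slope z = 3: A = zy² = 3×1.77² = 9.399 m²; P = 2y√(1+z²) = 2×1.77×3.162 = 11.19 m. Hydraulic radius R = A/P = 9.399/11.19 = 0.8396 m. Q_B = (1/0.013)·9.399·0.8396^(2/3)·√0.003096 = 35.8 m³/s.
The larger discharge is 35.8 m³/s and the smaller is 6.588 m³/s; the ratio is 5.43.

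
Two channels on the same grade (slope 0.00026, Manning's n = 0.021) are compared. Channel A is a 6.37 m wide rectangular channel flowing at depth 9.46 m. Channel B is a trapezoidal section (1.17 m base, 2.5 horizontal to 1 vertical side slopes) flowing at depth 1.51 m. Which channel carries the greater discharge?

channel A

Channel A: Flow area A = b·y = 6.37 × 9.46 = 60.26 m². Wetted perimeter P = b + 2y = 6.37 + 2×9.46 = 25.29 m. Hydraulic radius R = A/P = 60.26/25.29 = 2.383 m. Q_A = (1/0.021)·60.26·2.383^(2/3)·√0.00026 = 82.54 m³/s.
Channel B: With bottom width b = 1.17 m and side slope z = 2.5: A = (b + zy)y = (1.17 + 2.5×1.51)×1.51 = 7.467 m²; P = b + 2y√(1+z²) = 1.17 + 2×1.51×2.693 = 9.302 m. Hydraulic radius R = A/P = 7.467/9.302 = 0.8028 m. Q_B = (1/0.021)·7.467·0.8028^(2/3)·√0.00026 = 4.952 m³/s.
Q_A = 82.54 m³/s vs Q_B = 4.952 m³/s, so channel A carries more.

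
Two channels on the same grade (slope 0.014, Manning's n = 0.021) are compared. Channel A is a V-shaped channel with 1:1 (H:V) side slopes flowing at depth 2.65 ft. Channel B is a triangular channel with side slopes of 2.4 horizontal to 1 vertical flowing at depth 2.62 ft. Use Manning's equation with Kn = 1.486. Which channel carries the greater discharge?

channel B

Channel A: For a triangular section with side slope z = 1: A = zy² = 1×2.65² = 7.022 ft²; P = 2y√(1+z²) = 2×2.65×1.414 = 7.495 ft. Hydraulic radius R = A/P = 7.022/7.495 = 0.9369 ft. Q_A = (1.486/0.021)·7.022·0.9369^(2/3)·√0.014 = 56.3 ft³/s.
Channel B: For a triangular section with side slope z = 2.4: A = zy² = 2.4×2.62² = 16.47 ft²; P = 2y√(1+z²) = 2×2.62×2.6 = 13.62 ft. Hydraulic radius R = A/P = 16.47/13.62 = 1.209 ft. Q_B = (1.486/0.021)·16.47·1.209^(2/3)·√0.014 = 156.6 ft³/s.
Q_A = 56.3 ft³/s vs Q_B = 156.6 ft³/s, so channel B carries more.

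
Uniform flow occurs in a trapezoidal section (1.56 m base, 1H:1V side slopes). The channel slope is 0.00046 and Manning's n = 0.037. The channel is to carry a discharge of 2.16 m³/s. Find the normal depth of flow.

y_n = 1.46 m

Manning's equation rearranged: A R^(2/3) = nQ / (1·√S) = 0.037 × 2.16 / (√0.00046) = 3.726.
Try y = 1.1 m: A R^(2/3) = 2.142 — short.
Try y = 1.85 m: A R^(2/3) = 6.005 — over.
Try y = 1.46 m: A R^(2/3) = 3.72 — close enough.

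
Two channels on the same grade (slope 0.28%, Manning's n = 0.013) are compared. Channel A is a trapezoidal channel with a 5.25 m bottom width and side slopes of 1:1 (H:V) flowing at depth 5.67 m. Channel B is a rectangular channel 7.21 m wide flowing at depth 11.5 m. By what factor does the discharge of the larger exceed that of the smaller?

1.29

Channel A: With bottom width b = 5.25 m and side slope z = 1: A = (b + zy)y = (5.25 + 1×5.67)×5.67 = 61.92 m²; P = b + 2y√(1+z²) = 5.25 + 2×5.67×1.414 = 21.29 m. Hydraulic radius R = A/P = 61.92/21.29 = 2.909 m. Q_A = (1/0.013)·61.92·2.909^(2/3)·√0.0028 = 513.5 m³/s.
Channel B: Flow area A = b·y = 7.21 × 11.5 = 82.92 m². Wetted perimeter P = b + 2y = 7.21 + 2×11.5 = 30.21 m. Hydraulic radius R = A/P = 82.92/30.21 = 2.745 m. Q_B = (1/0.013)·82.92·2.745^(2/3)·√0.0028 = 661.6 m³/s.
The larger discharge is 661.6 m³/s and the smaller is 513.5 m³/s; the ratio is 1.29.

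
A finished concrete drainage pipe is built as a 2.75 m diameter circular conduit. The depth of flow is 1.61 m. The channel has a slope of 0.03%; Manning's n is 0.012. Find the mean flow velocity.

V = 1.2 m/s

For a circular section of diameter D = 2.75 m at depth y = 1.61 m, the central angle is θ = 2 arccos(1 − 2y/D) = 3.485 rad. Then A = (D²/8)(θ − sin θ) = 3.613 m² and P = Dθ/2 = 4.792 m.
Hydraulic radius R = A/P = 3.613/4.792 = 0.7539 m.
From Manning's equation, V = (1/n) R^(2/3) S^(1/2) = (1/0.012) × 0.7539^(2/3) × 0.0003^(1/2) = 1.2 m/s.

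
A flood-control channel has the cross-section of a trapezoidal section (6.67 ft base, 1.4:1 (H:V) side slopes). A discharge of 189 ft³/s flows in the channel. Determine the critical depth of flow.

At critical depth, Q² T / (g A³) = 1, i.e. A³/T = Q²/g = 189²/32.2 = 1109.
Try y = 1.94 ft: A³/T = 498.9 — low.
Try y = 2.88 ft: A³/T = 1987 — high.
Try y = 2.44 ft: A³/T = 1104 — close enough.

y_c = 2.44 ft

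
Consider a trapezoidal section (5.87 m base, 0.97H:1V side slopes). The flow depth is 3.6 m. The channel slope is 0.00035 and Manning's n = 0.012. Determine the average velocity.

V = 2.57 m/s

With bottom width b = 5.87 m and side slope z = 0.97: A = (b + zy)y = (5.87 + 0.97×3.6)×3.6 = 33.7 m²; P = b + 2y√(1+z²) = 5.87 + 2×3.6×1.393 = 15.9 m.
Hydraulic radius R = A/P = 33.7/15.9 = 2.12 m.
From Manning's equation, V = (1/n) R^(2/3) S^(1/2) = (1/0.012) × 2.12^(2/3) × 0.00035^(1/2) = 2.57 m/s.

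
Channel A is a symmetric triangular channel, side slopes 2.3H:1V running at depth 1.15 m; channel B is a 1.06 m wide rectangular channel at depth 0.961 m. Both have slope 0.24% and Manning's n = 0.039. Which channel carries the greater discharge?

channel A

Channel A: For a triangular section with side slope z = 2.3: A = zy² = 2.3×1.15² = 3.042 m²; P = 2y√(1+z²) = 2×1.15×2.508 = 5.768 m. Hydraulic radius R = A/P = 3.042/5.768 = 0.5273 m. Q_A = (1/0.039)·3.042·0.5273^(2/3)·√0.0024 = 2.494 m³/s.
Channel B: Flow area A = b·y = 1.06 × 0.961 = 1.019 m². Wetted perimeter P = b + 2y = 1.06 + 2×0.961 = 2.982 m. Hydraulic radius R = A/P = 1.019/2.982 = 0.3416 m. Q_B = (1/0.039)·1.019·0.3416^(2/3)·√0.0024 = 0.6253 m³/s.
Q_A = 2.494 m³/s vs Q_B = 0.6253 m³/s, so channel A carries more.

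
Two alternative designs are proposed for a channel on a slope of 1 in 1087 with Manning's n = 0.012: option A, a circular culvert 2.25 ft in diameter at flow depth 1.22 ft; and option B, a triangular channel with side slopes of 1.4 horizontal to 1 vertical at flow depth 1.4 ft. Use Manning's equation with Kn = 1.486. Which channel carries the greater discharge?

Channel A: For a circular section of diameter D = 2.25 ft at depth y = 1.22 ft, the central angle is θ = 2 arccos(1 − 2y/D) = 3.311 rad. Then A = (D²/8)(θ − sin θ) = 2.202 ft² and P = Dθ/2 = 3.725 ft. Hydraulic radius R = A/P = 2.202/3.725 = 0.5911 ft. Q_A = (1.486/0.012)·2.202·0.5911^(2/3)·√0.00092 = 5.824 ft³/s.
Channel B: For a triangular section with side slope z = 1.4: A = zy² = 1.4×1.4² = 2.744 ft²; P = 2y√(1+z²) = 2×1.4×1.72 = 4.817 ft. Hydraulic radius R = A/P = 2.744/4.817 = 0.5696 ft. Q_B = (1.486/0.012)·2.744·0.5696^(2/3)·√0.00092 = 7.082 ft³/s.
Q_A = 5.824 ft³/s vs Q_B = 7.082 ft³/s, so channel B carries more.

channel B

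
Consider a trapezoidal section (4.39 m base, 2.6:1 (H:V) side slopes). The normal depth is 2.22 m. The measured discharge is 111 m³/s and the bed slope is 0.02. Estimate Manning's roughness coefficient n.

n = 0.035

With bottom width b = 4.39 m and side slope z = 2.6: A = (b + zy)y = (4.39 + 2.6×2.22)×2.22 = 22.56 m²; P = b + 2y√(1+z²) = 4.39 + 2×2.22×2.786 = 16.76 m.
Hydraulic radius R = A/P = 22.56/16.76 = 1.346 m.
Rearranging Manning's equation: n = (1/Q) A R^(2/3) S^(1/2) = (1/111) × 22.56 × 1.346^(2/3) × √0.02 = 0.035.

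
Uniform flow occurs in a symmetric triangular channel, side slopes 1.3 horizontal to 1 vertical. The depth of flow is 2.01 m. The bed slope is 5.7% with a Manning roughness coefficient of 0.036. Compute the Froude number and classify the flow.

supercritical

For a triangular section with side slope z = 1.3: A = zy² = 1.3×2.01² = 5.252 m²; P = 2y√(1+z²) = 2×2.01×1.64 = 6.593 m.
Hydraulic radius R = A/P = 5.252/6.593 = 0.7966 m.
V = (1/n) R^(2/3) √S = (1/0.036) × 0.7966^(2/3) × √0.057 = 5.699 m/s. Hydraulic depth D_h = A/T = 5.252/5.226 = 1.005 m.
Froude number Fr = V/√(g·D_h) = 5.699/√(9.81×1.005) = 1.81, which is greater than 1, so the flow is supercritical.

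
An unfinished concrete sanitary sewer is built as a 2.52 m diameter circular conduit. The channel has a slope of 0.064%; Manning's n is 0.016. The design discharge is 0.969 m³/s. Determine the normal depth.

Manning's equation rearranged: A R^(2/3) = nQ / (1·√S) = 0.016 × 0.969 / (√0.00064) = 0.6128.
Trying y = 0.822 m: A R^(2/3) = 0.8432 — high.
Trying y = 0.505 m: A R^(2/3) = 0.3223 — low.
Trying y = 0.697 m: A R^(2/3) = 0.6127 — ≈ 0.6128.

y_n = 0.697 m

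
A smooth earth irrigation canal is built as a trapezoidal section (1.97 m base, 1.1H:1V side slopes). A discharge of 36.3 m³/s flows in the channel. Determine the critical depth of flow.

y_c = 2.21 m

At critical depth, Q² T / (g A³) = 1, i.e. A³/T = Q²/g = 36.3²/9.81 = 134.3.
At y = 1.57 m: A³/T = 36.05 — too small.
At y = 2.51 m: A³/T = 223.5 — too large.
At y = 2.21 m: A³/T = 134.7 — ≈ 134.3.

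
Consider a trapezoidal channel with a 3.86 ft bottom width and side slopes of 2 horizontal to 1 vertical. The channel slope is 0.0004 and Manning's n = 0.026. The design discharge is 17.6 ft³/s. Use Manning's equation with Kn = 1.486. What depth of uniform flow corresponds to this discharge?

Manning's equation rearranged: A R^(2/3) = nQ / (1.486·√S) = 0.026 × 17.6 / (1.486 × √0.0004) = 15.4.
Try y = 2.01 ft: A R^(2/3) = 18.21 — too large.
Try y = 1.85 ft: A R^(2/3) = 15.38 — matches.

y_n = 1.85 ft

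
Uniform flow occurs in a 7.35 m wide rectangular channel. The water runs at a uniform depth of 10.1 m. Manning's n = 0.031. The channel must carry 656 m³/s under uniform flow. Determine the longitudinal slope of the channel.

Flow area A = b·y = 7.35 × 10.1 = 74.23 m². Wetted perimeter P = b + 2y = 7.35 + 2×10.1 = 27.55 m.
Hydraulic radius R = A/P = 74.23/27.55 = 2.695 m.
From Manning's equation, S = [nQ / (1 A R^(2/3))]² = [0.031 × 656 / (1 × 74.23 × 2.695^(2/3))]² = 0.02.

S = 0.02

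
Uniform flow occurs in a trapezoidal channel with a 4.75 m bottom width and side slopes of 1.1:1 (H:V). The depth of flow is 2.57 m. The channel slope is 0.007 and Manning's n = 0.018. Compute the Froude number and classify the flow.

supercritical

With bottom width b = 4.75 m and side slope z = 1.1: A = (b + zy)y = (4.75 + 1.1×2.57)×2.57 = 19.47 m²; P = b + 2y√(1+z²) = 4.75 + 2×2.57×1.487 = 12.39 m.
Hydraulic radius R = A/P = 19.47/12.39 = 1.572 m.
V = (1/n) R^(2/3) √S = (1/0.018) × 1.572^(2/3) × √0.007 = 6.283 m/s. Hydraulic depth D_h = A/T = 19.47/10.4 = 1.872 m.
Froude number Fr = V/√(g·D_h) = 6.283/√(9.81×1.872) = 1.47, which is greater than 1, so the flow is supercritical.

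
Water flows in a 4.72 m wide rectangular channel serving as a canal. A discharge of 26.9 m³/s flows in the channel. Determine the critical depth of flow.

For a rectangular channel, critical depth y_c = (q²/g)^(1/3) where q = Q/b = 26.9/4.72 = 5.699 m²/s.
So y_c = (5.699²/9.81)^(1/3) = 1.49 m.

y_c = 1.49 m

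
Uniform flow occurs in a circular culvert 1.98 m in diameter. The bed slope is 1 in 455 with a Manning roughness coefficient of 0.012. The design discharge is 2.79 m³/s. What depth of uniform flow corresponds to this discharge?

Manning's equation rearranged: A R^(2/3) = nQ / (1·√S) = 0.012 × 2.79 / (√0.002198) = 0.7142.
Trying y = 0.74 m: A R^(2/3) = 0.5728 — low.
Trying y = 0.835 m: A R^(2/3) = 0.7147 — ≈ 0.7142.

y_n = 0.835 m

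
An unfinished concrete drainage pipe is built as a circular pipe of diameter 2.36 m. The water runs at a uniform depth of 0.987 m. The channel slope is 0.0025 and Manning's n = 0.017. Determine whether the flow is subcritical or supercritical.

subcritical

For a circular section of diameter D = 2.36 m at depth y = 0.987 m, the central angle is θ = 2 arccos(1 − 2y/D) = 2.813 rad. Then A = (D²/8)(θ − sin θ) = 1.734 m² and P = Dθ/2 = 3.319 m.
Hydraulic radius R = A/P = 1.734/3.319 = 0.5223 m.
V = (1/n) R^(2/3) √S = (1/0.017) × 0.5223^(2/3) × √0.0025 = 1.908 m/s. Hydraulic depth D_h = A/T = 1.734/2.328 = 0.7447 m.
Froude number Fr = V/√(g·D_h) = 1.908/√(9.81×0.7447) = 0.706, which is less than 1, so the flow is subcritical.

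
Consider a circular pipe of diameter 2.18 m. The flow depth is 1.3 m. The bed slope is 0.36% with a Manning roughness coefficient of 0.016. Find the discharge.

Q = 6.22 m³/s

For a circular section of diameter D = 2.18 m at depth y = 1.3 m, the central angle is θ = 2 arccos(1 − 2y/D) = 3.529 rad. Then A = (D²/8)(θ − sin θ) = 2.321 m² and P = Dθ/2 = 3.847 m.
Hydraulic radius R = A/P = 2.321/3.847 = 0.6034 m.
Manning's equation: Q = (1/n) A R^(2/3) S^(1/2) = (1/0.016) × 2.321 × 0.6034^(2/3) × 0.0036^(1/2) = 6.22 m³/s.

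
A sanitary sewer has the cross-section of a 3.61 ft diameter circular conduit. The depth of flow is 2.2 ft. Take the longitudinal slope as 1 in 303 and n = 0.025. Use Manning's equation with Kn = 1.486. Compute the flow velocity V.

For a circular section of diameter D = 3.61 ft at depth y = 2.2 ft, the central angle is θ = 2 arccos(1 − 2y/D) = 3.583 rad. Then A = (D²/8)(θ − sin θ) = 6.532 ft² and P = Dθ/2 = 6.467 ft.
Hydraulic radius R = A/P = 6.532/6.467 = 1.01 ft.
From Manning's equation, V = (1.486/n) R^(2/3) S^(1/2) = (1.486/0.025) × 1.01^(2/3) × 0.0033^(1/2) = 3.44 ft/s.

V = 3.44 ft/s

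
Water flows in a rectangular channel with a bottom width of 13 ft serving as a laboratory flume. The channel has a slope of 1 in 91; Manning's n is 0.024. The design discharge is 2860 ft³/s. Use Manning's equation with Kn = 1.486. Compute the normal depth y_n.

Manning's equation rearranged: A R^(2/3) = nQ / (1.486·√S) = 0.024 × 2860 / (1.486 × √0.01099) = 440.6.
Try y = 9.97 ft: A R^(2/3) = 323 — short.
Try y = 15.9 ft: A R^(2/3) = 572.9 — over.
Try y = 12.8 ft: A R^(2/3) = 440.8 — ≈ 440.6.

y_n = 12.8 ft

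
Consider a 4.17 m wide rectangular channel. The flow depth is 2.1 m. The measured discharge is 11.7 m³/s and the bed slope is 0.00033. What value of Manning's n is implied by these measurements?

Flow area A = b·y = 4.17 × 2.1 = 8.757 m². Wetted perimeter P = b + 2y = 4.17 + 2×2.1 = 8.37 m.
Hydraulic radius R = A/P = 8.757/8.37 = 1.046 m.
Rearranging Manning's equation: n = (1/Q) A R^(2/3) S^(1/2) = (1/11.7) × 8.757 × 1.046^(2/3) × √0.00033 = 0.014.

n = 0.014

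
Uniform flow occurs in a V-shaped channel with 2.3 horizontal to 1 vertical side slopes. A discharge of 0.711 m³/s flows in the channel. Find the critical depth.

y_c = 0.455 m

At critical depth, Q² T / (g A³) = 1, i.e. A³/T = Q²/g = 0.711²/9.81 = 0.05153.
Trying y = 0.547 m: A³/T = 0.1295 — high.
Trying y = 0.344 m: A³/T = 0.01274 — low.
Trying y = 0.455 m: A³/T = 0.05158 — close enough.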